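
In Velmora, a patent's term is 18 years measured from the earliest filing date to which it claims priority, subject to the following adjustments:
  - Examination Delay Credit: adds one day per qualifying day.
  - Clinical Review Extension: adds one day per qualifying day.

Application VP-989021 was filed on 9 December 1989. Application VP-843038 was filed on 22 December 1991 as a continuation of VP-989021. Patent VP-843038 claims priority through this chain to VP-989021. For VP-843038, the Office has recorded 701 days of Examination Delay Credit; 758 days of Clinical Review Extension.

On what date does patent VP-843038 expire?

2011-12-07

Earliest priority filing: 9 December 1989.
Base term: 9 December 1989 + 18 years → 9 December 2007.
Examination Delay Credit: +701 days → 9 November 2009.
Clinical Review Extension: +758 days → 7 December 2011.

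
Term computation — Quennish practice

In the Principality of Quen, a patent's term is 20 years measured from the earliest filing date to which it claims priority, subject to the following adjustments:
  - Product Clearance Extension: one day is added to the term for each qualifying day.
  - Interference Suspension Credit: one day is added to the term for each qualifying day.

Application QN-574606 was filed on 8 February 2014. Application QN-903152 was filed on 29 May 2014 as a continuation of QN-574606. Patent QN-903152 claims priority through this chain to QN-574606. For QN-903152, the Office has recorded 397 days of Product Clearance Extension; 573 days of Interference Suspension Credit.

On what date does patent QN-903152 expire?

Earliest priority filing: 8 February 2014.
Base term: 8 February 2014 + 20 years → 8 February 2034.
Product Clearance Extension: +397 days → 12 March 2035.
Interference Suspension Credit: +573 days → 5 October 2036.

October 5, 2036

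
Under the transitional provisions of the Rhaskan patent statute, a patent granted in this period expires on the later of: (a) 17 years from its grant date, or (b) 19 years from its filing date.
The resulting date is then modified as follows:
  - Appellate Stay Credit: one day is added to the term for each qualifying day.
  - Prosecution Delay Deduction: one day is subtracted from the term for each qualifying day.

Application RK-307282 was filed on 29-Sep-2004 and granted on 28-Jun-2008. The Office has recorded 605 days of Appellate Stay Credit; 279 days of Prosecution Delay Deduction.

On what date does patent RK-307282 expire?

(a) grant + 17 years → 28 June 2025.
(b) filing + 19 years → 29 September 2023.
Later of the two: 28 June 2025.
Appellate Stay Credit: +605 days → 23 February 2027.
Prosecution Delay Deduction: −279 days → 20 May 2026.

2026-05-20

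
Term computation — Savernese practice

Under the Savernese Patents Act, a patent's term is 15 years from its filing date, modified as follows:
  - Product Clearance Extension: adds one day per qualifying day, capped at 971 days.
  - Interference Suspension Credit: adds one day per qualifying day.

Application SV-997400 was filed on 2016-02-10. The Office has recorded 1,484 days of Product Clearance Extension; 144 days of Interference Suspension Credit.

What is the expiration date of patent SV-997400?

Base term: filing date + 15 years → 10 February 2031.
Product Clearance Extension: 1484 days claimed exceeds the 971-day cap, so +971 days → 8 October 2033.
Interference Suspension Credit: +144 days → 1 March 2034.

March 1, 2034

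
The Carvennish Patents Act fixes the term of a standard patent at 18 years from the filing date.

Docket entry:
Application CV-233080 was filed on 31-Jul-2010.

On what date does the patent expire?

Filing date + 18 years → 31 July 2028.

July 31, 2028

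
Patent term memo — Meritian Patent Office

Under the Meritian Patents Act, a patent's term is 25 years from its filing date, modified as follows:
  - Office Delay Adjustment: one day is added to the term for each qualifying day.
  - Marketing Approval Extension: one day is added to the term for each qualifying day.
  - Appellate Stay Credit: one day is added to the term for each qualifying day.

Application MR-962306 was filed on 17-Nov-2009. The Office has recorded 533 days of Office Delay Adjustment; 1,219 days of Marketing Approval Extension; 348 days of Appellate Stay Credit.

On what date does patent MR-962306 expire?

August 17, 2040

Base term: filing date + 25 years → 17 November 2034.
Office Delay Adjustment: +533 days → 3 May 2036.
Marketing Approval Extension: +1219 days → 4 September 2039.
Appellate Stay Credit: +348 days → 17 August 2040.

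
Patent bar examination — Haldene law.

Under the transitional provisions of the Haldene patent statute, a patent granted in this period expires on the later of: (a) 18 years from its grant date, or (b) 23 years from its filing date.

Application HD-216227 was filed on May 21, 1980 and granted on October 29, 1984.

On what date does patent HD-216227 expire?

(a) grant + 18 years → 29 October 2002.
(b) filing + 23 years → 21 May 2003.
Later of the two: 21 May 2003.

May 21, 2003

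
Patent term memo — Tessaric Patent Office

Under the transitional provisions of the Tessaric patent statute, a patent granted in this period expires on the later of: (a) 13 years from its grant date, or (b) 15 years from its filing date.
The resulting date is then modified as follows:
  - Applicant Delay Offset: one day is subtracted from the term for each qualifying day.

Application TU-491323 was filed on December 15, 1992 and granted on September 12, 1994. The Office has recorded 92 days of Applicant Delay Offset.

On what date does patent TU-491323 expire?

September 14, 2007

(a) grant + 13 years → 12 September 2007.
(b) filing + 15 years → 15 December 2007.
Later of the two: 15 December 2007.
Applicant Delay Offset: −92 days → 14 September 2007.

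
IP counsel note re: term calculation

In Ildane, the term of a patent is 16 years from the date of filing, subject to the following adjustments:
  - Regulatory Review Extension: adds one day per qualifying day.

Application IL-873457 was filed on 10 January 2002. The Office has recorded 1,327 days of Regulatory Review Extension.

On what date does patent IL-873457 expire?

August 29, 2021

Base term: filing date + 16 years → 10 January 2018.
Regulatory Review Extension: +1327 days → 29 August 2021.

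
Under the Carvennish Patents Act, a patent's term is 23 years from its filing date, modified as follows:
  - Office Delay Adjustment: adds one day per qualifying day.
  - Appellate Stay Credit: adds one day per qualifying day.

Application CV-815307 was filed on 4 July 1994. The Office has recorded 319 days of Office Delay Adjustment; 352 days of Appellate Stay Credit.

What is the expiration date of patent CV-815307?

Base term: filing date + 23 years → 4 July 2017.
Office Delay Adjustment: +319 days → 19 May 2018.
Appellate Stay Credit: +352 days → 6 May 2019.

2019-05-06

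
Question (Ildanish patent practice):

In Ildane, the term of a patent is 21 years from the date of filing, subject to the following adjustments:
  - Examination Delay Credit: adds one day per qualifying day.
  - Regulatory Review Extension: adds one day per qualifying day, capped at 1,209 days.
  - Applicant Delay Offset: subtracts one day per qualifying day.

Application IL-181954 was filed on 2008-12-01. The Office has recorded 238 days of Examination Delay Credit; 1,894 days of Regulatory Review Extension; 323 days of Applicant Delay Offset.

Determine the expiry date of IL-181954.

Base term: filing date + 21 years → 1 December 2029.
Examination Delay Credit: +238 days → 27 July 2030.
Regulatory Review Extension: 1894 days claimed exceeds the 1209-day cap, so +1209 days → 17 November 2033.
Applicant Delay Offset: −323 days → 29 December 2032.

December 29, 2032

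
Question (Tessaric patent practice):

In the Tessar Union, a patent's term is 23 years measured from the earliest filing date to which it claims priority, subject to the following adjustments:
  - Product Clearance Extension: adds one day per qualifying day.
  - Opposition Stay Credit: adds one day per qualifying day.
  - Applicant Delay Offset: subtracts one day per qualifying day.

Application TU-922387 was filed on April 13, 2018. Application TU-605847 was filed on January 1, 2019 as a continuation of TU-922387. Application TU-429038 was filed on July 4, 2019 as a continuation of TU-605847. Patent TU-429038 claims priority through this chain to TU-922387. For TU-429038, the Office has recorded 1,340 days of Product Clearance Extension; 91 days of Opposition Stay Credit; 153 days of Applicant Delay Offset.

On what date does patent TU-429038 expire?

2044-10-12

Earliest priority filing: 13 April 2018.
Base term: 13 April 2018 + 23 years → 13 April 2041.
Product Clearance Extension: +1340 days → 13 December 2044.
Opposition Stay Credit: +91 days → 14 March 2045.
Applicant Delay Offset: −153 days → 12 October 2044.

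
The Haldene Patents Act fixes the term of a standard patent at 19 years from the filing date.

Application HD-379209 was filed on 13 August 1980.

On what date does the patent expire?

Filing date + 19 years → 13 August 1999.

1999-08-13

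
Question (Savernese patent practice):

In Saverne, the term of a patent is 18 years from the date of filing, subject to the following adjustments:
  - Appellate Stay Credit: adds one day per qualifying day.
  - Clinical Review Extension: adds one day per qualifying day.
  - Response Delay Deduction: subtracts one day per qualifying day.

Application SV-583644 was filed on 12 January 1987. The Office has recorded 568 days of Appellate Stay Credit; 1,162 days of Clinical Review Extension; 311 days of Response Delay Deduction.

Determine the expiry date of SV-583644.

December 1, 2008

Base term: filing date + 18 years → 12 January 2005.
Appellate Stay Credit: +568 days → 3 August 2006.
Clinical Review Extension: +1162 days → 8 October 2009.
Response Delay Deduction: −311 days → 1 December 2008.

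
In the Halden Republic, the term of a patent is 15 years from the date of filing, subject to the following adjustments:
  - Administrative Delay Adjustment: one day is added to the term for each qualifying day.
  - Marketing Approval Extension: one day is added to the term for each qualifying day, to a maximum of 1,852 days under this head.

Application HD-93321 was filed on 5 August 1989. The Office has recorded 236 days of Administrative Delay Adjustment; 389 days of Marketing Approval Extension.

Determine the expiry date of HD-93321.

Base term: filing date + 15 years → 5 August 2004.
Administrative Delay Adjustment: +236 days → 29 March 2005.
Marketing Approval Extension: 389 days (within the 1852-day cap) → +389 days → 22 April 2006.

April 22, 2006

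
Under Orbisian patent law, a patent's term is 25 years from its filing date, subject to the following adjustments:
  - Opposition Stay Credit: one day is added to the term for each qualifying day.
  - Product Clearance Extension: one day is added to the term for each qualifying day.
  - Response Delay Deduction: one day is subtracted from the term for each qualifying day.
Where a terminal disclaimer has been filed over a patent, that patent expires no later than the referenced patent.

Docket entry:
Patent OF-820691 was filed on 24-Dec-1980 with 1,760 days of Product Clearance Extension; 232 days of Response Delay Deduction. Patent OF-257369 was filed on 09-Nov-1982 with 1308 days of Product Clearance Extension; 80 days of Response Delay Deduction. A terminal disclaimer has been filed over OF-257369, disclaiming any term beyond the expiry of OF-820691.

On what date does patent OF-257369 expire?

Natural term of OF-257369:
  Base: filing + 25 years → 9 November 2007.
  Product Clearance Extension: +1308 days → 9 June 2011.
  Response Delay Deduction: −80 days → 21 March 2011.
Expiry of referenced patent OF-820691:
  Base: filing + 25 years → 24 December 2005.
  Product Clearance Extension: +1760 days → 19 October 2010.
  Response Delay Deduction: −232 days → 1 March 2010.
Terminal disclaimer: OF-257369 expires on the earlier of 21 March 2011 and 1 March 2010.

March 1, 2010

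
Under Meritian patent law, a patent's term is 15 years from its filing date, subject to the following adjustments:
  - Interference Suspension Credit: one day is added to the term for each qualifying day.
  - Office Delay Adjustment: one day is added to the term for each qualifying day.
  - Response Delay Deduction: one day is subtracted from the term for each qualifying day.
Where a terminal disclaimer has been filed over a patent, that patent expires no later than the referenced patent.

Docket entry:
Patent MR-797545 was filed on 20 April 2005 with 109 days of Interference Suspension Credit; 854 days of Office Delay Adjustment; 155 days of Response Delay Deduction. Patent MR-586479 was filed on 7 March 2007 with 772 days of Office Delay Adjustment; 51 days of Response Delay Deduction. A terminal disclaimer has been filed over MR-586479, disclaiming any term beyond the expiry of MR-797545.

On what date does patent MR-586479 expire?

July 7, 2022

Natural term of MR-586479:
  Base: filing + 15 years → 7 March 2022.
  Office Delay Adjustment: +772 days → 17 April 2024.
  Response Delay Deduction: −51 days → 26 February 2024.
Expiry of referenced patent MR-797545:
  Base: filing + 15 years → 20 April 2020.
  Interference Suspension Credit: +109 days → 7 August 2020.
  Office Delay Adjustment: +854 days → 9 December 2022.
  Response Delay Deduction: −155 days → 7 July 2022.
Terminal disclaimer: MR-586479 expires on the earlier of 26 February 2024 and 7 July 2022.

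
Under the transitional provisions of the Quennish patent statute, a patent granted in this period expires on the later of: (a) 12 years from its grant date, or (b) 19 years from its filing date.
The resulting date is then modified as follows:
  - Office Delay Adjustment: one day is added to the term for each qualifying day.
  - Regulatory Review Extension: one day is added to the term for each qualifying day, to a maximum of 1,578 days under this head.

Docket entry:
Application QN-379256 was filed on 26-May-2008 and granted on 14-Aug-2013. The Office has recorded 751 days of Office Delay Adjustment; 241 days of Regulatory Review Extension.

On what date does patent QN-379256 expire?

(a) grant + 12 years → 14 August 2025.
(b) filing + 19 years → 26 May 2027.
Later of the two: 26 May 2027.
Office Delay Adjustment: +751 days → 15 June 2029.
Regulatory Review Extension: 241 days (within the 1578-day cap) → +241 days → 11 February 2030.

February 11, 2030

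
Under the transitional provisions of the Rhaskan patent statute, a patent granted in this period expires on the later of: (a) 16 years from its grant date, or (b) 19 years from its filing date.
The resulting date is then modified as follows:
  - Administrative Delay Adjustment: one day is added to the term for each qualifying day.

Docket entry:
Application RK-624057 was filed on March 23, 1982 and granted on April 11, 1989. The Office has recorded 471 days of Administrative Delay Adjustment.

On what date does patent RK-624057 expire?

(a) grant + 16 years → 11 April 2005.
(b) filing + 19 years → 23 March 2001.
Later of the two: 11 April 2005.
Administrative Delay Adjustment: +471 days → 26 July 2006.

July 26, 2006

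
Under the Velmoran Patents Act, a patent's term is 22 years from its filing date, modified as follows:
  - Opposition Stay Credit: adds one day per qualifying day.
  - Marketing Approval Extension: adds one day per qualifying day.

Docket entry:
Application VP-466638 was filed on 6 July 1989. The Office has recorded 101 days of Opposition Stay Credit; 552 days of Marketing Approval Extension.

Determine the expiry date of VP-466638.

April 19, 2013

Base term: filing date + 22 years → 6 July 2011.
Opposition Stay Credit: +101 days → 15 October 2011.
Marketing Approval Extension: +552 days → 19 April 2013.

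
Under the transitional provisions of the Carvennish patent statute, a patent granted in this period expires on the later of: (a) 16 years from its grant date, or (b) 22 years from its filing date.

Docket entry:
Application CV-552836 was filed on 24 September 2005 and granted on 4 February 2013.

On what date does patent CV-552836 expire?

(a) grant + 16 years → 4 February 2029.
(b) filing + 22 years → 24 September 2027.
Later of the two: 4 February 2029.

February 4, 2029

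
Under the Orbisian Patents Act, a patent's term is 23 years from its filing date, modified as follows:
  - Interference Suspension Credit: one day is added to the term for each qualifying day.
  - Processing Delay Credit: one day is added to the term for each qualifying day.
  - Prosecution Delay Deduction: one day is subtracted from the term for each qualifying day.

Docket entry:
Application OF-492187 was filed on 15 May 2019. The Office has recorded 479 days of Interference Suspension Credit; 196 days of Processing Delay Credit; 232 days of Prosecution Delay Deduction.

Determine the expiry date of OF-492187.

2043-08-01

Base term: filing date + 23 years → 15 May 2042.
Interference Suspension Credit: +479 days → 6 September 2043.
Processing Delay Credit: +196 days → 20 March 2044.
Prosecution Delay Deduction: −232 days → 1 August 2043.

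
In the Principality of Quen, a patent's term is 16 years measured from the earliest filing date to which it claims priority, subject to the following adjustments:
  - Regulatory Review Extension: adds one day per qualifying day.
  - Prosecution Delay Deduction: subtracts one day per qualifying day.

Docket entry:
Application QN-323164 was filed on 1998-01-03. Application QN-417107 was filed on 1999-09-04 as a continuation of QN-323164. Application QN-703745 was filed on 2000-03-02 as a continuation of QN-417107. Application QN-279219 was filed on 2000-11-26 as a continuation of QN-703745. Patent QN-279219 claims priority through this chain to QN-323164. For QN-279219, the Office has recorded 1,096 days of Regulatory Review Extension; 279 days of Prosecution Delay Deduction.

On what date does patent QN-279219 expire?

Earliest priority filing: 3 January 1998.
Base term: 3 January 1998 + 16 years → 3 January 2014.
Regulatory Review Extension: +1096 days → 3 January 2017.
Prosecution Delay Deduction: −279 days → 30 March 2016.

2016-03-30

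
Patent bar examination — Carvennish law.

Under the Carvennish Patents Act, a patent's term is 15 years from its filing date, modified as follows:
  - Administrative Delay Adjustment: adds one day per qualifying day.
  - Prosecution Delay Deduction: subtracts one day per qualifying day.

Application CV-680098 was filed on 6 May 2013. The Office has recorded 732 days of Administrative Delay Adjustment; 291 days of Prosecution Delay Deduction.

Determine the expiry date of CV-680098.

Base term: filing date + 15 years → 6 May 2028.
Administrative Delay Adjustment: +732 days → 8 May 2030.
Prosecution Delay Deduction: −291 days → 21 July 2029.

July 21, 2029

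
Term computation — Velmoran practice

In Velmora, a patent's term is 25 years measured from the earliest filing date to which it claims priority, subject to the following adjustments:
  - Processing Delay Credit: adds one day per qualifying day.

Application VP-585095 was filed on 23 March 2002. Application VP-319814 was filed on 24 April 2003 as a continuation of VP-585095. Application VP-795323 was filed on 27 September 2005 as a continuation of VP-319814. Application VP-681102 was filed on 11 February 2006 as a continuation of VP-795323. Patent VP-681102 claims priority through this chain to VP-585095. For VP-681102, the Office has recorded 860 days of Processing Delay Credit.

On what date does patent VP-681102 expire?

Earliest priority filing: 23 March 2002.
Base term: 23 March 2002 + 25 years → 23 March 2027.
Processing Delay Credit: +860 days → 30 July 2029.

July 30, 2029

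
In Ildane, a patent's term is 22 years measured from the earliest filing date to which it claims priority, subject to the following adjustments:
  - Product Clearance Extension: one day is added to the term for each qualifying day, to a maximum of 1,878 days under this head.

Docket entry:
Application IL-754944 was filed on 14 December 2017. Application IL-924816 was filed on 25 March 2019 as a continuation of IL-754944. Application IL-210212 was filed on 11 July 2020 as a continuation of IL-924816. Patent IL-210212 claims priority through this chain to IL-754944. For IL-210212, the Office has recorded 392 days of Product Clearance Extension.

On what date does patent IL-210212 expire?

2041-01-09

Earliest priority filing: 14 December 2017.
Base term: 14 December 2017 + 22 years → 14 December 2039.
Product Clearance Extension: 392 days (within the 1878-day cap) → +392 days → 9 January 2041.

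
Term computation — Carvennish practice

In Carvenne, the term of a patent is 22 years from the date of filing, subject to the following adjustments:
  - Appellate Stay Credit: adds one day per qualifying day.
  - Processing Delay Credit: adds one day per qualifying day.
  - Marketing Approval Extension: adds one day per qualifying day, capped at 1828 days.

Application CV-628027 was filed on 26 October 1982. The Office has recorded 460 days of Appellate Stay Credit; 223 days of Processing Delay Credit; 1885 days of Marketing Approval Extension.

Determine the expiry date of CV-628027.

Base term: filing date + 22 years → 26 October 2004.
Appellate Stay Credit: +460 days → 29 January 2006.
Processing Delay Credit: +223 days → 9 September 2006.
Marketing Approval Extension: 1885 days claimed exceeds the 1828-day cap, so +1828 days → 11 September 2011.

September 11, 2011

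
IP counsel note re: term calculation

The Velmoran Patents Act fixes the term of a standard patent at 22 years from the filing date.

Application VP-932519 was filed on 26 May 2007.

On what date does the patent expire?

2029-05-26

Filing date + 22 years → 26 May 2029.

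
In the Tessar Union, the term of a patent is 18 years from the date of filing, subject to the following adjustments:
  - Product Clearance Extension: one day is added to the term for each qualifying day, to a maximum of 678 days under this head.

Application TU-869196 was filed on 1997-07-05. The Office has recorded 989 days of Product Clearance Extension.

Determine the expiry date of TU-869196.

Base term: filing date + 18 years → 5 July 2015.
Product Clearance Extension: 989 days claimed exceeds the 678-day cap, so +678 days → 13 May 2017.

May 13, 2017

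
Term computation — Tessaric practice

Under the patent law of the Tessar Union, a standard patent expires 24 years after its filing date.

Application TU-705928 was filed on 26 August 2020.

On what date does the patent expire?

August 26, 2044

Filing date + 24 years → 26 August 2044.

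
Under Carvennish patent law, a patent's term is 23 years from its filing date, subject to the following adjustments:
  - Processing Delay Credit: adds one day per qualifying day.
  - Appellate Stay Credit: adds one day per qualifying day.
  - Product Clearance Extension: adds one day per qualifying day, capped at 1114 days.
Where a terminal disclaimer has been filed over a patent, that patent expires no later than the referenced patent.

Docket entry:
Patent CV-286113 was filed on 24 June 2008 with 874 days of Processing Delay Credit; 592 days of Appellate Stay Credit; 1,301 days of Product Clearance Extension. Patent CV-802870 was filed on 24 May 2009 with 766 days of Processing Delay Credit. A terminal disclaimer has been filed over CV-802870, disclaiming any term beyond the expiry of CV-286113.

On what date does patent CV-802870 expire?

2034-06-29

Natural term of CV-802870:
  Base: filing + 23 years → 24 May 2032.
  Processing Delay Credit: +766 days → 29 June 2034.
Expiry of referenced patent CV-286113:
  Base: filing + 23 years → 24 June 2031.
  Processing Delay Credit: +874 days → 14 November 2033.
  Appellate Stay Credit: +592 days → 29 June 2035.
  Product Clearance Extension: 1301 days claimed exceeds the 1114-day cap, so +1114 days → 17 July 2038.
Terminal disclaimer: CV-802870 expires on the earlier of 29 June 2034 and 17 July 2038.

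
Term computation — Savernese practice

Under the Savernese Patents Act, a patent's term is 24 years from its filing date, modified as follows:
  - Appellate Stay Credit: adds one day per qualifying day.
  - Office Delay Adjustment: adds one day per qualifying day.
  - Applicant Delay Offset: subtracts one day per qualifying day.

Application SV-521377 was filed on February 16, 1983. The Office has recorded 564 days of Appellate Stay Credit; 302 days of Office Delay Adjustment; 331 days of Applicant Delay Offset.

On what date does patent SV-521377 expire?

Base term: filing date + 24 years → 16 February 2007.
Appellate Stay Credit: +564 days → 2 September 2008.
Office Delay Adjustment: +302 days → 1 July 2009.
Applicant Delay Offset: −331 days → 4 August 2008.

August 4, 2008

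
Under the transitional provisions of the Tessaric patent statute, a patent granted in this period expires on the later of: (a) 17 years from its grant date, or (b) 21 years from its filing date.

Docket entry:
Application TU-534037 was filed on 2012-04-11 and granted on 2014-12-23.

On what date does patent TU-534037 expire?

(a) grant + 17 years → 23 December 2031.
(b) filing + 21 years → 11 April 2033.
Later of the two: 11 April 2033.

April 11, 2033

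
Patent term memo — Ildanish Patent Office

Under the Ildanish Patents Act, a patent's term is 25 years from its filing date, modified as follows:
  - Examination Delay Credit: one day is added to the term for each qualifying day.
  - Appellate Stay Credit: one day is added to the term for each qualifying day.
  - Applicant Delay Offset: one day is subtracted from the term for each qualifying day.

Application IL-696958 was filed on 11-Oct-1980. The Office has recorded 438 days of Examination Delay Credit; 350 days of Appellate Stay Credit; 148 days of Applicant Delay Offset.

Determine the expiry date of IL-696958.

2007-07-13

Base term: filing date + 25 years → 11 October 2005.
Examination Delay Credit: +438 days → 23 December 2006.
Appellate Stay Credit: +350 days → 8 December 2007.
Applicant Delay Offset: −148 days → 13 July 2007.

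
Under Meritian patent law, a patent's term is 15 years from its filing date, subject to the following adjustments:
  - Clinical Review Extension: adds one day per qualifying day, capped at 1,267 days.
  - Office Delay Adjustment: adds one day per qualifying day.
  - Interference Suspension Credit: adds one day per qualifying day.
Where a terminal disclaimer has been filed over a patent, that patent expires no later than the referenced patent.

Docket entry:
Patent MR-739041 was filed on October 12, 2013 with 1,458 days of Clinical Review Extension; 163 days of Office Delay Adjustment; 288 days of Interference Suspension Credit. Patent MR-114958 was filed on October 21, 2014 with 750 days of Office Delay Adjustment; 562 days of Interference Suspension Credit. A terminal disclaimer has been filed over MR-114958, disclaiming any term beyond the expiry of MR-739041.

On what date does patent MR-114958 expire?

Natural term of MR-114958:
  Base: filing + 15 years → 21 October 2029.
  Office Delay Adjustment: +750 days → 10 November 2031.
  Interference Suspension Credit: +562 days → 25 May 2033.
Expiry of referenced patent MR-739041:
  Base: filing + 15 years → 12 October 2028.
  Clinical Review Extension: 1458 days claimed exceeds the 1267-day cap, so +1267 days → 1 April 2032.
  Office Delay Adjustment: +163 days → 11 September 2032.
  Interference Suspension Credit: +288 days → 26 June 2033.
Terminal disclaimer: MR-114958 expires on the earlier of 25 May 2033 and 26 June 2033.

May 25, 2033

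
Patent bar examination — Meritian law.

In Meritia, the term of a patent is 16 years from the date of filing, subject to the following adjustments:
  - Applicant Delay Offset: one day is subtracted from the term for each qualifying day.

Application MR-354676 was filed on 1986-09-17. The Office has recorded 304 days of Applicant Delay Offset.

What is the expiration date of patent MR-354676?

November 17, 2001

Base term: filing date + 16 years → 17 September 2002.
Applicant Delay Offset: −304 days → 17 November 2001.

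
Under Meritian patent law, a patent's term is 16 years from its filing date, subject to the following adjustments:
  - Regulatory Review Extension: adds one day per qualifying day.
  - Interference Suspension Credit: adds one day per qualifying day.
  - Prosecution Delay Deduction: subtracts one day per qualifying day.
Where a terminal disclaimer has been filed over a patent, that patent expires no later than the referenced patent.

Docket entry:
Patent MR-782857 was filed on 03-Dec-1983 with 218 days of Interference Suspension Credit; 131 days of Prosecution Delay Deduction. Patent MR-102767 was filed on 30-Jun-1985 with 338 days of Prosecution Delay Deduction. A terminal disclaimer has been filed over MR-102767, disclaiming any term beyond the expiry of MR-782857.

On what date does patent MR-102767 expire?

Natural term of MR-102767:
  Base: filing + 16 years → 30 June 2001.
  Prosecution Delay Deduction: −338 days → 27 July 2000.
Expiry of referenced patent MR-782857:
  Base: filing + 16 years → 3 December 1999.
  Interference Suspension Credit: +218 days → 8 July 2000.
  Prosecution Delay Deduction: −131 days → 28 February 2000.
Terminal disclaimer: MR-102767 expires on the earlier of 27 July 2000 and 28 February 2000.

February 28, 2000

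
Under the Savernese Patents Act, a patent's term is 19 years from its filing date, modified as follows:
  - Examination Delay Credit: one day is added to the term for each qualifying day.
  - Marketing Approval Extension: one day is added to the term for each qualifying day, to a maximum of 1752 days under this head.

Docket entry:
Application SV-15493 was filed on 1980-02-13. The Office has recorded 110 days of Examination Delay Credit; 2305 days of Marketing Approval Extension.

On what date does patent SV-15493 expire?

2004-03-20

Base term: filing date + 19 years → 13 February 1999.
Examination Delay Credit: +110 days → 3 June 1999.
Marketing Approval Extension: 2305 days claimed exceeds the 1752-day cap, so +1752 days → 20 March 2004.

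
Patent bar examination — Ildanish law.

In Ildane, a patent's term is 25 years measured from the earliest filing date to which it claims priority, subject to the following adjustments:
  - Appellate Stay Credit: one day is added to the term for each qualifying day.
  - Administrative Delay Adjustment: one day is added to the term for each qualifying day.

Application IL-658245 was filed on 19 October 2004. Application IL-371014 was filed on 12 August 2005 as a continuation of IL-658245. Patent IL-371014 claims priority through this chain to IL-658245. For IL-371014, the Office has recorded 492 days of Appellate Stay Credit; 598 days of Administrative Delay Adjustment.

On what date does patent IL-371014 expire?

Earliest priority filing: 19 October 2004.
Base term: 19 October 2004 + 25 years → 19 October 2029.
Appellate Stay Credit: +492 days → 23 February 2031.
Administrative Delay Adjustment: +598 days → 13 October 2032.

2032-10-13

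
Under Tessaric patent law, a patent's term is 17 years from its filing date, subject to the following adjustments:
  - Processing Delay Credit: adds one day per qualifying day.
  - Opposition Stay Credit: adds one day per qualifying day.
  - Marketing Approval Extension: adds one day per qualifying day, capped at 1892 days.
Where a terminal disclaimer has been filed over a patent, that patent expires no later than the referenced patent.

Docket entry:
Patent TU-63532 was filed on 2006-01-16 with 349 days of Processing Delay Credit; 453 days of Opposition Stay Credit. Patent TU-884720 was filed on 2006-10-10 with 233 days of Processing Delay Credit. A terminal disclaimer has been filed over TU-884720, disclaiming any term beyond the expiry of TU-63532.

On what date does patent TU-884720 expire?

Natural term of TU-884720:
  Base: filing + 17 years → 10 October 2023.
  Processing Delay Credit: +233 days → 30 May 2024.
Expiry of referenced patent TU-63532:
  Base: filing + 17 years → 16 January 2023.
  Processing Delay Credit: +349 days → 31 December 2023.
  Opposition Stay Credit: +453 days → 28 March 2025.
Terminal disclaimer: TU-884720 expires on the earlier of 30 May 2024 and 28 March 2025.

May 30, 2024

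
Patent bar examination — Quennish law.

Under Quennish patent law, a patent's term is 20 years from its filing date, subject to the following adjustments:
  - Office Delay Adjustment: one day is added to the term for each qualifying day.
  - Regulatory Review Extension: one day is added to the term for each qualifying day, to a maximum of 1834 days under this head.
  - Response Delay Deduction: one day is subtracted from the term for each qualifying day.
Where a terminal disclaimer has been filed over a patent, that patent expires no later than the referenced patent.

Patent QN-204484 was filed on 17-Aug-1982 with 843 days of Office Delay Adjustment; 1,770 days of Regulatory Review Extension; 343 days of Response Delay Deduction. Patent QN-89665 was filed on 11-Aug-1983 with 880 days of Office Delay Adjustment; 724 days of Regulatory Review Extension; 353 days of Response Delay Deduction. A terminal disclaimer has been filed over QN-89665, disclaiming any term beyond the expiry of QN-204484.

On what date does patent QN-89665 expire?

2007-01-13

Natural term of QN-89665:
  Base: filing + 20 years → 11 August 2003.
  Office Delay Adjustment: +880 days → 7 January 2006.
  Regulatory Review Extension: 724 days (within the 1834-day cap) → +724 days → 1 January 2008.
  Response Delay Deduction: −353 days → 13 January 2007.
Expiry of referenced patent QN-204484:
  Base: filing + 20 years → 17 August 2002.
  Office Delay Adjustment: +843 days → 7 December 2004.
  Regulatory Review Extension: 1770 days (within the 1834-day cap) → +1770 days → 12 October 2009.
  Response Delay Deduction: −343 days → 3 November 2008.
Terminal disclaimer: QN-89665 expires on the earlier of 13 January 2007 and 3 November 2008.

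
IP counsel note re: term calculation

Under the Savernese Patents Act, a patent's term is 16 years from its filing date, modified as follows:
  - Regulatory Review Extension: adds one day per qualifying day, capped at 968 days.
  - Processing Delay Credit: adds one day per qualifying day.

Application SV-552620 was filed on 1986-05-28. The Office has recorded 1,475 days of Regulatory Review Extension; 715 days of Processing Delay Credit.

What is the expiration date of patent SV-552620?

January 5, 2007

Base term: filing date + 16 years → 28 May 2002.
Regulatory Review Extension: 1475 days claimed exceeds the 968-day cap, so +968 days → 20 January 2005.
Processing Delay Credit: +715 days → 5 January 2007.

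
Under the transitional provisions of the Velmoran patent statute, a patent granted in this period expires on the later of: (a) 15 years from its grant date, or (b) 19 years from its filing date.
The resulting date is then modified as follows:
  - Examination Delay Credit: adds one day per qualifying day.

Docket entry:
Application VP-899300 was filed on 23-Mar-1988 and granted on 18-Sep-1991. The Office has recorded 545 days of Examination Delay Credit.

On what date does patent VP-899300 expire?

September 18, 2008

(a) grant + 15 years → 18 September 2006.
(b) filing + 19 years → 23 March 2007.
Later of the two: 23 March 2007.
Examination Delay Credit: +545 days → 18 September 2008.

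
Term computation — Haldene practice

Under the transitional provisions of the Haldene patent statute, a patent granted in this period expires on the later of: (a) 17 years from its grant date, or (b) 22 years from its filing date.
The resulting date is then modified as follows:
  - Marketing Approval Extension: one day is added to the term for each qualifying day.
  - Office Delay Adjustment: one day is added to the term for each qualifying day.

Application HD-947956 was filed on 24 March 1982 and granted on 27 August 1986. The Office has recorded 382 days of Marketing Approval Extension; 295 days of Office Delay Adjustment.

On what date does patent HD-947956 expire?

January 30, 2006

(a) grant + 17 years → 27 August 2003.
(b) filing + 22 years → 24 March 2004.
Later of the two: 24 March 2004.
Marketing Approval Extension: +382 days → 10 April 2005.
Office Delay Adjustment: +295 days → 30 January 2006.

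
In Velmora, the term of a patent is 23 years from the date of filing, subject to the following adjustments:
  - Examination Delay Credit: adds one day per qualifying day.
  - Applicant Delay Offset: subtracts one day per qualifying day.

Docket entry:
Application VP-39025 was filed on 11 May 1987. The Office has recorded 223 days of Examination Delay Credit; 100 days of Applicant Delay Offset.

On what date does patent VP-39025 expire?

Base term: filing date + 23 years → 11 May 2010.
Examination Delay Credit: +223 days → 20 December 2010.
Applicant Delay Offset: −100 days → 11 September 2010.

2010-09-11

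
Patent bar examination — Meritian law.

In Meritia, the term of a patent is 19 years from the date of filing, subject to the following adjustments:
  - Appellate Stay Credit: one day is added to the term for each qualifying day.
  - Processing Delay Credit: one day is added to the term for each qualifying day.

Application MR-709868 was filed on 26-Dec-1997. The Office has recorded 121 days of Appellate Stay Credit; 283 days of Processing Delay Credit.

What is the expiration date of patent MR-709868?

2018-02-03

Base term: filing date + 19 years → 26 December 2016.
Appellate Stay Credit: +121 days → 26 April 2017.
Processing Delay Credit: +283 days → 3 February 2018.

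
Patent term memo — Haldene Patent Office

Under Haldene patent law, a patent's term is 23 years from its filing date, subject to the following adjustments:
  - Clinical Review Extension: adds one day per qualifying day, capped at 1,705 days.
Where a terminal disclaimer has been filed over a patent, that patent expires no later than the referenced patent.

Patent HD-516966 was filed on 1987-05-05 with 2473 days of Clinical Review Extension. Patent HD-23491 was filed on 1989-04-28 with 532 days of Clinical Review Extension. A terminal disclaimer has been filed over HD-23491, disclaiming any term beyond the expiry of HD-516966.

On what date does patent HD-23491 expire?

2013-10-12

Natural term of HD-23491:
  Base: filing + 23 years → 28 April 2012.
  Clinical Review Extension: 532 days (within the 1705-day cap) → +532 days → 12 October 2013.
Expiry of referenced patent HD-516966:
  Base: filing + 23 years → 5 May 2010.
  Clinical Review Extension: 2473 days claimed exceeds the 1705-day cap, so +1705 days → 4 January 2015.
Terminal disclaimer: HD-23491 expires on the earlier of 12 October 2013 and 4 January 2015.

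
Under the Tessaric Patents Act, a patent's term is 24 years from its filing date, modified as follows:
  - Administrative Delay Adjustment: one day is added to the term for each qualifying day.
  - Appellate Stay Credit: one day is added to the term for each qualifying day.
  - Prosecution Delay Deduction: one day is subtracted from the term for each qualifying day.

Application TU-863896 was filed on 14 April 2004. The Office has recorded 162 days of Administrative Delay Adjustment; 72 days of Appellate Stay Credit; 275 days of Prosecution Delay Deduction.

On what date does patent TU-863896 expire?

Base term: filing date + 24 years → 14 April 2028.
Administrative Delay Adjustment: +162 days → 23 September 2028.
Appellate Stay Credit: +72 days → 4 December 2028.
Prosecution Delay Deduction: −275 days → 4 March 2028.

2028-03-04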